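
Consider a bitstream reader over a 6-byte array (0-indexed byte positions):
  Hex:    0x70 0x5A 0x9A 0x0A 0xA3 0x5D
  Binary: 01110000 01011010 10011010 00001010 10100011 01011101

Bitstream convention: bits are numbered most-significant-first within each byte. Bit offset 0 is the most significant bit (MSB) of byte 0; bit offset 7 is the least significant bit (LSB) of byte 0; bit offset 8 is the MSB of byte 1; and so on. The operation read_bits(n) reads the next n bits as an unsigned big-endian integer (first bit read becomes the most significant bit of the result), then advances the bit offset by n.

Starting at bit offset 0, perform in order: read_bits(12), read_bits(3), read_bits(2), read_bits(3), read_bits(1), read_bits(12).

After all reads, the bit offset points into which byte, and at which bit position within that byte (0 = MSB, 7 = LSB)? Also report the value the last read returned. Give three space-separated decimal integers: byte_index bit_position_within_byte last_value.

Answer: 4 1 1045

Derivation:
Read 1: bits[0:12] width=12 -> value=1797 (bin 011100000101); offset now 12 = byte 1 bit 4; 36 bits remain
Read 2: bits[12:15] width=3 -> value=5 (bin 101); offset now 15 = byte 1 bit 7; 33 bits remain
Read 3: bits[15:17] width=2 -> value=1 (bin 01); offset now 17 = byte 2 bit 1; 31 bits remain
Read 4: bits[17:20] width=3 -> value=1 (bin 001); offset now 20 = byte 2 bit 4; 28 bits remain
Read 5: bits[20:21] width=1 -> value=1 (bin 1); offset now 21 = byte 2 bit 5; 27 bits remain
Read 6: bits[21:33] width=12 -> value=1045 (bin 010000010101); offset now 33 = byte 4 bit 1; 15 bits remain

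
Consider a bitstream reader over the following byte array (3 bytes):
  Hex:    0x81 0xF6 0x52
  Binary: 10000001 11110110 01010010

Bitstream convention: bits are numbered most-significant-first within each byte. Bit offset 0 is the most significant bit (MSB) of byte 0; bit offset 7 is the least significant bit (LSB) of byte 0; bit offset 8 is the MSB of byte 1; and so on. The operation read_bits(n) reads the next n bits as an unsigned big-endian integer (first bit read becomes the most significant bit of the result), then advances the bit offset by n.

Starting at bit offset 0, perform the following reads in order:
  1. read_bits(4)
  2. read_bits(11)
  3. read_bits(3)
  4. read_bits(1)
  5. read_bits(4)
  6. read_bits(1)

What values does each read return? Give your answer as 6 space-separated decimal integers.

Read 1: bits[0:4] width=4 -> value=8 (bin 1000); offset now 4 = byte 0 bit 4; 20 bits remain
Read 2: bits[4:15] width=11 -> value=251 (bin 00011111011); offset now 15 = byte 1 bit 7; 9 bits remain
Read 3: bits[15:18] width=3 -> value=1 (bin 001); offset now 18 = byte 2 bit 2; 6 bits remain
Read 4: bits[18:19] width=1 -> value=0 (bin 0); offset now 19 = byte 2 bit 3; 5 bits remain
Read 5: bits[19:23] width=4 -> value=9 (bin 1001); offset now 23 = byte 2 bit 7; 1 bits remain
Read 6: bits[23:24] width=1 -> value=0 (bin 0); offset now 24 = byte 3 bit 0; 0 bits remain

Answer: 8 251 1 0 9 0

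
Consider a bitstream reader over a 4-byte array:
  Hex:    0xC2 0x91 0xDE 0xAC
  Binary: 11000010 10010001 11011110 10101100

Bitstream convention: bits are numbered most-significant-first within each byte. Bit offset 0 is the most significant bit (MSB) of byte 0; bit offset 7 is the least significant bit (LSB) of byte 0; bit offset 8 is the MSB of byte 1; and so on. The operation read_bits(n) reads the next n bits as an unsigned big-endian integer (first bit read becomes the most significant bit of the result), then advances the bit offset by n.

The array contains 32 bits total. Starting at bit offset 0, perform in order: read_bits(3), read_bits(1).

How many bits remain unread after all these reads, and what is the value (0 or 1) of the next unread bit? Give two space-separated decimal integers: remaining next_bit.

Answer: 28 0

Derivation:
Read 1: bits[0:3] width=3 -> value=6 (bin 110); offset now 3 = byte 0 bit 3; 29 bits remain
Read 2: bits[3:4] width=1 -> value=0 (bin 0); offset now 4 = byte 0 bit 4; 28 bits remain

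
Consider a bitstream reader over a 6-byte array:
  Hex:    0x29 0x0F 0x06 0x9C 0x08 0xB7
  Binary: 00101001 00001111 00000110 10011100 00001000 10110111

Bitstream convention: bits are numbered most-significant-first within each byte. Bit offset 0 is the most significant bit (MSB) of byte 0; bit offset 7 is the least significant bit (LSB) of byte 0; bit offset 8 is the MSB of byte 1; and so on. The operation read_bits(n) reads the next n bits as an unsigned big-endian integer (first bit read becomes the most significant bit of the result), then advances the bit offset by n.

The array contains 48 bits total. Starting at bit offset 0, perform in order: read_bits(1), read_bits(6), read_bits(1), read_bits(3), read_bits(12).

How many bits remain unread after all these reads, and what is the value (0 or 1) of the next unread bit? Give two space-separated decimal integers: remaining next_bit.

Answer: 25 0

Derivation:
Read 1: bits[0:1] width=1 -> value=0 (bin 0); offset now 1 = byte 0 bit 1; 47 bits remain
Read 2: bits[1:7] width=6 -> value=20 (bin 010100); offset now 7 = byte 0 bit 7; 41 bits remain
Read 3: bits[7:8] width=1 -> value=1 (bin 1); offset now 8 = byte 1 bit 0; 40 bits remain
Read 4: bits[8:11] width=3 -> value=0 (bin 000); offset now 11 = byte 1 bit 3; 37 bits remain
Read 5: bits[11:23] width=12 -> value=1923 (bin 011110000011); offset now 23 = byte 2 bit 7; 25 bits remain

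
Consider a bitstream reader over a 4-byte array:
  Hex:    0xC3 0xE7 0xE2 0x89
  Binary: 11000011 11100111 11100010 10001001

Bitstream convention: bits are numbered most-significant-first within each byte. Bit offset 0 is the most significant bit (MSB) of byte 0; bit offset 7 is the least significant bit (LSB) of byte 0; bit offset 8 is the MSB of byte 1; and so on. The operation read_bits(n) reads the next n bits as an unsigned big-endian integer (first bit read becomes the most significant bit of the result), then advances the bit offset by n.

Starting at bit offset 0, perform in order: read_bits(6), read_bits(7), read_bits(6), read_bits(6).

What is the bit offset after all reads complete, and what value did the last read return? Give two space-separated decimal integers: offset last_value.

Read 1: bits[0:6] width=6 -> value=48 (bin 110000); offset now 6 = byte 0 bit 6; 26 bits remain
Read 2: bits[6:13] width=7 -> value=124 (bin 1111100); offset now 13 = byte 1 bit 5; 19 bits remain
Read 3: bits[13:19] width=6 -> value=63 (bin 111111); offset now 19 = byte 2 bit 3; 13 bits remain
Read 4: bits[19:25] width=6 -> value=5 (bin 000101); offset now 25 = byte 3 bit 1; 7 bits remain

Answer: 25 5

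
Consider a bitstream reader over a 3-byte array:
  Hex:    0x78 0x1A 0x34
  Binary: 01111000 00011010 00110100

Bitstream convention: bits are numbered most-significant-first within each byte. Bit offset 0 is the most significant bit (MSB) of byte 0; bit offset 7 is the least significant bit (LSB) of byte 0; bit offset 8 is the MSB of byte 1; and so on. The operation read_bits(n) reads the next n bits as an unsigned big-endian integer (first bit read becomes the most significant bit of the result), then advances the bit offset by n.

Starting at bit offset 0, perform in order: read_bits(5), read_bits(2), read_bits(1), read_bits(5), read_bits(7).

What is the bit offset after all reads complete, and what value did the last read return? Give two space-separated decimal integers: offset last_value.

Read 1: bits[0:5] width=5 -> value=15 (bin 01111); offset now 5 = byte 0 bit 5; 19 bits remain
Read 2: bits[5:7] width=2 -> value=0 (bin 00); offset now 7 = byte 0 bit 7; 17 bits remain
Read 3: bits[7:8] width=1 -> value=0 (bin 0); offset now 8 = byte 1 bit 0; 16 bits remain
Read 4: bits[8:13] width=5 -> value=3 (bin 00011); offset now 13 = byte 1 bit 5; 11 bits remain
Read 5: bits[13:20] width=7 -> value=35 (bin 0100011); offset now 20 = byte 2 bit 4; 4 bits remain

Answer: 20 35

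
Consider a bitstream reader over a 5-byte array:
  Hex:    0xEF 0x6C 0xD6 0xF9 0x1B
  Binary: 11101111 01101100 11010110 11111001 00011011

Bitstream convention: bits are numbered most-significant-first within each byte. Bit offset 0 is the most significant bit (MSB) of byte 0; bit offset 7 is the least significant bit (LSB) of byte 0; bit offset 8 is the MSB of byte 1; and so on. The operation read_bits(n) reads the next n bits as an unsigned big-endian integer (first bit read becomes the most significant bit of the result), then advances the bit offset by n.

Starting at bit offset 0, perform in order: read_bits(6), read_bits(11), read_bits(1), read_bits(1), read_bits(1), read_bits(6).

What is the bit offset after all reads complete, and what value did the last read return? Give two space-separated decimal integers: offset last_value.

Answer: 26 27

Derivation:
Read 1: bits[0:6] width=6 -> value=59 (bin 111011); offset now 6 = byte 0 bit 6; 34 bits remain
Read 2: bits[6:17] width=11 -> value=1753 (bin 11011011001); offset now 17 = byte 2 bit 1; 23 bits remain
Read 3: bits[17:18] width=1 -> value=1 (bin 1); offset now 18 = byte 2 bit 2; 22 bits remain
Read 4: bits[18:19] width=1 -> value=0 (bin 0); offset now 19 = byte 2 bit 3; 21 bits remain
Read 5: bits[19:20] width=1 -> value=1 (bin 1); offset now 20 = byte 2 bit 4; 20 bits remain
Read 6: bits[20:26] width=6 -> value=27 (bin 011011); offset now 26 = byte 3 bit 2; 14 bits remain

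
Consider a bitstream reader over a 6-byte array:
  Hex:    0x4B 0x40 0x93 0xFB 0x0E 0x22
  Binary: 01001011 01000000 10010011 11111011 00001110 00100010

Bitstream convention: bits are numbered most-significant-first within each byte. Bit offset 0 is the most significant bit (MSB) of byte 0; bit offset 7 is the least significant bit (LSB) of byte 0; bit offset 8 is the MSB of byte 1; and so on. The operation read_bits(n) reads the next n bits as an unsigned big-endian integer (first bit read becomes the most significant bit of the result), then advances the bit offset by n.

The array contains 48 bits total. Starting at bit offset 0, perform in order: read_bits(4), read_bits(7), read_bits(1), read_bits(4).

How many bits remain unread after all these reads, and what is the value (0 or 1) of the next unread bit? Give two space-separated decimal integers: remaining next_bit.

Read 1: bits[0:4] width=4 -> value=4 (bin 0100); offset now 4 = byte 0 bit 4; 44 bits remain
Read 2: bits[4:11] width=7 -> value=90 (bin 1011010); offset now 11 = byte 1 bit 3; 37 bits remain
Read 3: bits[11:12] width=1 -> value=0 (bin 0); offset now 12 = byte 1 bit 4; 36 bits remain
Read 4: bits[12:16] width=4 -> value=0 (bin 0000); offset now 16 = byte 2 bit 0; 32 bits remain

Answer: 32 1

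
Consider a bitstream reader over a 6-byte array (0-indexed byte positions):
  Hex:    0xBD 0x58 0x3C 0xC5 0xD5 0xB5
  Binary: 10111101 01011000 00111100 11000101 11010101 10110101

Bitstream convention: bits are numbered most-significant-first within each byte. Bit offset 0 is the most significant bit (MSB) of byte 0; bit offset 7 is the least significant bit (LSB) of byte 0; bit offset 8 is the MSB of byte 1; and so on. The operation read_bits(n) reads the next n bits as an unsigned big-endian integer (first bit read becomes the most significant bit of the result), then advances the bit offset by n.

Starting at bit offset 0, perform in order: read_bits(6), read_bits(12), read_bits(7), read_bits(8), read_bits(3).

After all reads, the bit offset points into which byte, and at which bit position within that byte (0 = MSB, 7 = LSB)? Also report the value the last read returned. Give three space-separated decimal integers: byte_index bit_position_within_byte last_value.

Read 1: bits[0:6] width=6 -> value=47 (bin 101111); offset now 6 = byte 0 bit 6; 42 bits remain
Read 2: bits[6:18] width=12 -> value=1376 (bin 010101100000); offset now 18 = byte 2 bit 2; 30 bits remain
Read 3: bits[18:25] width=7 -> value=121 (bin 1111001); offset now 25 = byte 3 bit 1; 23 bits remain
Read 4: bits[25:33] width=8 -> value=139 (bin 10001011); offset now 33 = byte 4 bit 1; 15 bits remain
Read 5: bits[33:36] width=3 -> value=5 (bin 101); offset now 36 = byte 4 bit 4; 12 bits remain

Answer: 4 4 5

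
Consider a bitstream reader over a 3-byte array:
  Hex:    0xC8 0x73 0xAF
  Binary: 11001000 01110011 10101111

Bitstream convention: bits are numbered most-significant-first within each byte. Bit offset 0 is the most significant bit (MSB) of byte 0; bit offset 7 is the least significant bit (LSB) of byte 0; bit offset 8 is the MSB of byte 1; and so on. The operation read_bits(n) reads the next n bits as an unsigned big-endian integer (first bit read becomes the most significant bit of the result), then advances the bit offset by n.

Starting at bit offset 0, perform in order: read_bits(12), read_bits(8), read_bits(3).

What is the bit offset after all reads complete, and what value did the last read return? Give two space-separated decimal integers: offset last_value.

Answer: 23 7

Derivation:
Read 1: bits[0:12] width=12 -> value=3207 (bin 110010000111); offset now 12 = byte 1 bit 4; 12 bits remain
Read 2: bits[12:20] width=8 -> value=58 (bin 00111010); offset now 20 = byte 2 bit 4; 4 bits remain
Read 3: bits[20:23] width=3 -> value=7 (bin 111); offset now 23 = byte 2 bit 7; 1 bits remain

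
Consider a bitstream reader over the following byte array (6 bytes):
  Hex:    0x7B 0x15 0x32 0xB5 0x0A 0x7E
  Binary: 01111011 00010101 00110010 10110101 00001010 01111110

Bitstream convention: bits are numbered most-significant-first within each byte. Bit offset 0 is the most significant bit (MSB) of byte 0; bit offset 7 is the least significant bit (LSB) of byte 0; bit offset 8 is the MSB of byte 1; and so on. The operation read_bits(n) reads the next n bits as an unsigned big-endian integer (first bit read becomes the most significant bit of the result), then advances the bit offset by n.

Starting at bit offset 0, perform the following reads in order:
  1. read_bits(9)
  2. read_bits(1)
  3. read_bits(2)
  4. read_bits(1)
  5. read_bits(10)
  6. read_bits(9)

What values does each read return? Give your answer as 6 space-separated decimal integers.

Read 1: bits[0:9] width=9 -> value=246 (bin 011110110); offset now 9 = byte 1 bit 1; 39 bits remain
Read 2: bits[9:10] width=1 -> value=0 (bin 0); offset now 10 = byte 1 bit 2; 38 bits remain
Read 3: bits[10:12] width=2 -> value=1 (bin 01); offset now 12 = byte 1 bit 4; 36 bits remain
Read 4: bits[12:13] width=1 -> value=0 (bin 0); offset now 13 = byte 1 bit 5; 35 bits remain
Read 5: bits[13:23] width=10 -> value=665 (bin 1010011001); offset now 23 = byte 2 bit 7; 25 bits remain
Read 6: bits[23:32] width=9 -> value=181 (bin 010110101); offset now 32 = byte 4 bit 0; 16 bits remain

Answer: 246 0 1 0 665 181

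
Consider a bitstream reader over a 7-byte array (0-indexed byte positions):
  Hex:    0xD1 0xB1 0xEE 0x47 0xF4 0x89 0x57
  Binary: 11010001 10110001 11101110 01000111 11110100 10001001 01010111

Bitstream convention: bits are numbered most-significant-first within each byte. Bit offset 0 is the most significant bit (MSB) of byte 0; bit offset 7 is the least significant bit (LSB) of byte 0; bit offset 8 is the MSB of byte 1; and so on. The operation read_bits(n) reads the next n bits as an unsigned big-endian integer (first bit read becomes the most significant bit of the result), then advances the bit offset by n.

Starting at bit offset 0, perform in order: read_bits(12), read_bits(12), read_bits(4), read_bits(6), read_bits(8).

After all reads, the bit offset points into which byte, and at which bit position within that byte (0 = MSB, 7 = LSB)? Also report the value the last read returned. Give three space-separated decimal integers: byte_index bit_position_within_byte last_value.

Answer: 5 2 210

Derivation:
Read 1: bits[0:12] width=12 -> value=3355 (bin 110100011011); offset now 12 = byte 1 bit 4; 44 bits remain
Read 2: bits[12:24] width=12 -> value=494 (bin 000111101110); offset now 24 = byte 3 bit 0; 32 bits remain
Read 3: bits[24:28] width=4 -> value=4 (bin 0100); offset now 28 = byte 3 bit 4; 28 bits remain
Read 4: bits[28:34] width=6 -> value=31 (bin 011111); offset now 34 = byte 4 bit 2; 22 bits remain
Read 5: bits[34:42] width=8 -> value=210 (bin 11010010); offset now 42 = byte 5 bit 2; 14 bits remain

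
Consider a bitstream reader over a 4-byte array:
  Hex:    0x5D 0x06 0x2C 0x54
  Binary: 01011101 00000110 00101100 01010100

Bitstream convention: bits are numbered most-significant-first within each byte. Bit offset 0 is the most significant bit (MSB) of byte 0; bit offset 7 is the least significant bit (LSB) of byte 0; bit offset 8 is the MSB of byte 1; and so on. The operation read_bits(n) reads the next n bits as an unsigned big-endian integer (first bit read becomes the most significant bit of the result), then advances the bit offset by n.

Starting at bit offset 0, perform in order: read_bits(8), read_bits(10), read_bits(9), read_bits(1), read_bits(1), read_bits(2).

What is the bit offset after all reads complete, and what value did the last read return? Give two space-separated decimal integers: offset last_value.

Read 1: bits[0:8] width=8 -> value=93 (bin 01011101); offset now 8 = byte 1 bit 0; 24 bits remain
Read 2: bits[8:18] width=10 -> value=24 (bin 0000011000); offset now 18 = byte 2 bit 2; 14 bits remain
Read 3: bits[18:27] width=9 -> value=354 (bin 101100010); offset now 27 = byte 3 bit 3; 5 bits remain
Read 4: bits[27:28] width=1 -> value=1 (bin 1); offset now 28 = byte 3 bit 4; 4 bits remain
Read 5: bits[28:29] width=1 -> value=0 (bin 0); offset now 29 = byte 3 bit 5; 3 bits remain
Read 6: bits[29:31] width=2 -> value=2 (bin 10); offset now 31 = byte 3 bit 7; 1 bits remain

Answer: 31 2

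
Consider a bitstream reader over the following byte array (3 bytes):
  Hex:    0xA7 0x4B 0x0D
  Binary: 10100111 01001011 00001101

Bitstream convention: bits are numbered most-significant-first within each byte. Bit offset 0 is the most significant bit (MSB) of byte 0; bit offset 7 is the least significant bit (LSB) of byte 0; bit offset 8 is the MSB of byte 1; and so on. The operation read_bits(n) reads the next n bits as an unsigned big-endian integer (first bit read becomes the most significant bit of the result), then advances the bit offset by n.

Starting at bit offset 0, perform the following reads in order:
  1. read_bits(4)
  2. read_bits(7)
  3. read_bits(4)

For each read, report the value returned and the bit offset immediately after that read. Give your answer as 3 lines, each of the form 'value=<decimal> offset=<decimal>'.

Answer: value=10 offset=4
value=58 offset=11
value=5 offset=15

Derivation:
Read 1: bits[0:4] width=4 -> value=10 (bin 1010); offset now 4 = byte 0 bit 4; 20 bits remain
Read 2: bits[4:11] width=7 -> value=58 (bin 0111010); offset now 11 = byte 1 bit 3; 13 bits remain
Read 3: bits[11:15] width=4 -> value=5 (bin 0101); offset now 15 = byte 1 bit 7; 9 bits remain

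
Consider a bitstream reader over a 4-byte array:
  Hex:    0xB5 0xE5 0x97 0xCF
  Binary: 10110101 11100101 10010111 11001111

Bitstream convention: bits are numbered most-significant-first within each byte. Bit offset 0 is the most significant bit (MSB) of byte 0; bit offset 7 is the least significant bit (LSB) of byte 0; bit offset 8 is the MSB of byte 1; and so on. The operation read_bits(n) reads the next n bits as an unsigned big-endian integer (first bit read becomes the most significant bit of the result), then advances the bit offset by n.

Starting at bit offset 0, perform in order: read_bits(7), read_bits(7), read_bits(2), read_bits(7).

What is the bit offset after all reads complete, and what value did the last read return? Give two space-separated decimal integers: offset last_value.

Read 1: bits[0:7] width=7 -> value=90 (bin 1011010); offset now 7 = byte 0 bit 7; 25 bits remain
Read 2: bits[7:14] width=7 -> value=121 (bin 1111001); offset now 14 = byte 1 bit 6; 18 bits remain
Read 3: bits[14:16] width=2 -> value=1 (bin 01); offset now 16 = byte 2 bit 0; 16 bits remain
Read 4: bits[16:23] width=7 -> value=75 (bin 1001011); offset now 23 = byte 2 bit 7; 9 bits remain

Answer: 23 75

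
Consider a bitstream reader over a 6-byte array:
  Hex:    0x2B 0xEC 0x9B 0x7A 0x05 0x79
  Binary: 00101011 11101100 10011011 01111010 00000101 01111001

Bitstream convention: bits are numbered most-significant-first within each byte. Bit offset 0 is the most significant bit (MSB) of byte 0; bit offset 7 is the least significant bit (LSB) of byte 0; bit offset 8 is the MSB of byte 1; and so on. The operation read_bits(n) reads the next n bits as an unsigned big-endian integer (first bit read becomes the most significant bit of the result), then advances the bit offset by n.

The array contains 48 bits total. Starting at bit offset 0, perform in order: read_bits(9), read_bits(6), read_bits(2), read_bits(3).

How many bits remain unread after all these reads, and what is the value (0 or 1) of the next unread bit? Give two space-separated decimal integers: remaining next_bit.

Read 1: bits[0:9] width=9 -> value=87 (bin 001010111); offset now 9 = byte 1 bit 1; 39 bits remain
Read 2: bits[9:15] width=6 -> value=54 (bin 110110); offset now 15 = byte 1 bit 7; 33 bits remain
Read 3: bits[15:17] width=2 -> value=1 (bin 01); offset now 17 = byte 2 bit 1; 31 bits remain
Read 4: bits[17:20] width=3 -> value=1 (bin 001); offset now 20 = byte 2 bit 4; 28 bits remain

Answer: 28 1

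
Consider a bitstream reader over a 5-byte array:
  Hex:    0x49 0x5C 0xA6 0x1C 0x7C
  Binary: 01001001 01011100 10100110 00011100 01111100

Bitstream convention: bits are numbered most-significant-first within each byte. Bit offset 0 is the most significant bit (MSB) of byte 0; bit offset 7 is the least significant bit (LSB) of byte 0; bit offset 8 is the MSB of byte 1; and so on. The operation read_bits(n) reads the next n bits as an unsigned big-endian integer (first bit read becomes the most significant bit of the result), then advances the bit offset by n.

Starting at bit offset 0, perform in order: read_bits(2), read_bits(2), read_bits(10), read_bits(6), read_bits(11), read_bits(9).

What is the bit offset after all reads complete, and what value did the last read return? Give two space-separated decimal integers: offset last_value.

Read 1: bits[0:2] width=2 -> value=1 (bin 01); offset now 2 = byte 0 bit 2; 38 bits remain
Read 2: bits[2:4] width=2 -> value=0 (bin 00); offset now 4 = byte 0 bit 4; 36 bits remain
Read 3: bits[4:14] width=10 -> value=599 (bin 1001010111); offset now 14 = byte 1 bit 6; 26 bits remain
Read 4: bits[14:20] width=6 -> value=10 (bin 001010); offset now 20 = byte 2 bit 4; 20 bits remain
Read 5: bits[20:31] width=11 -> value=782 (bin 01100001110); offset now 31 = byte 3 bit 7; 9 bits remain
Read 6: bits[31:40] width=9 -> value=124 (bin 001111100); offset now 40 = byte 5 bit 0; 0 bits remain

Answer: 40 124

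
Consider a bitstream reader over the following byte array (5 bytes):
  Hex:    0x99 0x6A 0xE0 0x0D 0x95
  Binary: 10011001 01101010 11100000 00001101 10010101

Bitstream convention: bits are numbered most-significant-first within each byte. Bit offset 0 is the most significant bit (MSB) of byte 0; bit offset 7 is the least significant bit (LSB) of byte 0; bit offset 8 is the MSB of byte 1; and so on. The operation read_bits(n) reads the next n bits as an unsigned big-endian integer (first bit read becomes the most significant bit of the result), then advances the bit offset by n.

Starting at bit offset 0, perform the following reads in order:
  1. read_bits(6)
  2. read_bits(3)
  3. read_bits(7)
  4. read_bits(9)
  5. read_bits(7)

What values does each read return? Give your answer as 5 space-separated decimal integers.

Answer: 38 2 106 448 13

Derivation:
Read 1: bits[0:6] width=6 -> value=38 (bin 100110); offset now 6 = byte 0 bit 6; 34 bits remain
Read 2: bits[6:9] width=3 -> value=2 (bin 010); offset now 9 = byte 1 bit 1; 31 bits remain
Read 3: bits[9:16] width=7 -> value=106 (bin 1101010); offset now 16 = byte 2 bit 0; 24 bits remain
Read 4: bits[16:25] width=9 -> value=448 (bin 111000000); offset now 25 = byte 3 bit 1; 15 bits remain
Read 5: bits[25:32] width=7 -> value=13 (bin 0001101); offset now 32 = byte 4 bit 0; 8 bits remain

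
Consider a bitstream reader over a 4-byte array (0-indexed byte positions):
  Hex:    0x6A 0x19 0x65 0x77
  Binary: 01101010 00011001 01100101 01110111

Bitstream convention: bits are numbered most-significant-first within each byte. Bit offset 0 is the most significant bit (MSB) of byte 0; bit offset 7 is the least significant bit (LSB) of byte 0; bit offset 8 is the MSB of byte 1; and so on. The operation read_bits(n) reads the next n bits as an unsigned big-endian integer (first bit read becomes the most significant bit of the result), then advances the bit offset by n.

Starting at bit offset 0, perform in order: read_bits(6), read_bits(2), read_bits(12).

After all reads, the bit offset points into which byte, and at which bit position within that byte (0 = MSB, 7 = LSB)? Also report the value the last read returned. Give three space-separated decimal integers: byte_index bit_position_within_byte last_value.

Read 1: bits[0:6] width=6 -> value=26 (bin 011010); offset now 6 = byte 0 bit 6; 26 bits remain
Read 2: bits[6:8] width=2 -> value=2 (bin 10); offset now 8 = byte 1 bit 0; 24 bits remain
Read 3: bits[8:20] width=12 -> value=406 (bin 000110010110); offset now 20 = byte 2 bit 4; 12 bits remain

Answer: 2 4 406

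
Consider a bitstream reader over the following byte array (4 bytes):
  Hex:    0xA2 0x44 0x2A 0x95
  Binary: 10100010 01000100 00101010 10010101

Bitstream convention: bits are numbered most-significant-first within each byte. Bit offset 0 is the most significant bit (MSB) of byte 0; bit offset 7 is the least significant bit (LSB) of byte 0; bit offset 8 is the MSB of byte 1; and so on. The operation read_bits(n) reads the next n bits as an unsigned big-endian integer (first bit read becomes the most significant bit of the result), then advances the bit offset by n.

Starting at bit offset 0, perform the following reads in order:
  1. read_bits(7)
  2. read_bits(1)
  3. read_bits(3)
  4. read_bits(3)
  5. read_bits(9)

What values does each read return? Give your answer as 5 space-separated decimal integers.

Answer: 81 0 2 1 21

Derivation:
Read 1: bits[0:7] width=7 -> value=81 (bin 1010001); offset now 7 = byte 0 bit 7; 25 bits remain
Read 2: bits[7:8] width=1 -> value=0 (bin 0); offset now 8 = byte 1 bit 0; 24 bits remain
Read 3: bits[8:11] width=3 -> value=2 (bin 010); offset now 11 = byte 1 bit 3; 21 bits remain
Read 4: bits[11:14] width=3 -> value=1 (bin 001); offset now 14 = byte 1 bit 6; 18 bits remain
Read 5: bits[14:23] width=9 -> value=21 (bin 000010101); offset now 23 = byte 2 bit 7; 9 bits remain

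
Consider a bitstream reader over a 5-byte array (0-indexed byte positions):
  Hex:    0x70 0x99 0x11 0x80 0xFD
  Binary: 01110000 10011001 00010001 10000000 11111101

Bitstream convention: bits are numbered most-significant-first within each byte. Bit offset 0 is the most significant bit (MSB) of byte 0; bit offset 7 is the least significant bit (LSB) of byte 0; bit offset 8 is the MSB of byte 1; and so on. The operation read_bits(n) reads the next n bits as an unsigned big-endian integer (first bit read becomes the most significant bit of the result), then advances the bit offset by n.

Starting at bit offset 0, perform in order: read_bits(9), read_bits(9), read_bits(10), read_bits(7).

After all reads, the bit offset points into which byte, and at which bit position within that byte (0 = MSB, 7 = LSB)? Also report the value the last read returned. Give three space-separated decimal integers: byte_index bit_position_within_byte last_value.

Read 1: bits[0:9] width=9 -> value=225 (bin 011100001); offset now 9 = byte 1 bit 1; 31 bits remain
Read 2: bits[9:18] width=9 -> value=100 (bin 001100100); offset now 18 = byte 2 bit 2; 22 bits remain
Read 3: bits[18:28] width=10 -> value=280 (bin 0100011000); offset now 28 = byte 3 bit 4; 12 bits remain
Read 4: bits[28:35] width=7 -> value=7 (bin 0000111); offset now 35 = byte 4 bit 3; 5 bits remain

Answer: 4 3 7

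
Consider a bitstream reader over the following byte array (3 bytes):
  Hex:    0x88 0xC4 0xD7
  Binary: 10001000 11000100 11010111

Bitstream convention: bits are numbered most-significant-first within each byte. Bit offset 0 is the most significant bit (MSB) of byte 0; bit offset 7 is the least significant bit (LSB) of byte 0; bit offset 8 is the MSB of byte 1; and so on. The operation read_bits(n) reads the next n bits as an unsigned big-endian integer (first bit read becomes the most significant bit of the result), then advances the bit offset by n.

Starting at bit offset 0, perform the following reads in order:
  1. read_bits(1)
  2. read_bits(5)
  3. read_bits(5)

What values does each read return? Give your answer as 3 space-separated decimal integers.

Read 1: bits[0:1] width=1 -> value=1 (bin 1); offset now 1 = byte 0 bit 1; 23 bits remain
Read 2: bits[1:6] width=5 -> value=2 (bin 00010); offset now 6 = byte 0 bit 6; 18 bits remain
Read 3: bits[6:11] width=5 -> value=6 (bin 00110); offset now 11 = byte 1 bit 3; 13 bits remain

Answer: 1 2 6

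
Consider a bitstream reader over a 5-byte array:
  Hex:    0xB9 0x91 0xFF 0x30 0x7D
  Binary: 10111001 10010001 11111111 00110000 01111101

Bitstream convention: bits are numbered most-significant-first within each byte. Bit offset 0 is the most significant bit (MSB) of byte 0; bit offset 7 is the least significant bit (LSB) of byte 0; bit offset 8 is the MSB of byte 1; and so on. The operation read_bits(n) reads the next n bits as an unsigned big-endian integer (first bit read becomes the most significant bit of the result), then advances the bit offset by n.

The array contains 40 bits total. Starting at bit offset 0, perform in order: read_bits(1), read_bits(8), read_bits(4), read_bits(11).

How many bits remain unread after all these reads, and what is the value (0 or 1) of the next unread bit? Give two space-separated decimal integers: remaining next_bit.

Read 1: bits[0:1] width=1 -> value=1 (bin 1); offset now 1 = byte 0 bit 1; 39 bits remain
Read 2: bits[1:9] width=8 -> value=115 (bin 01110011); offset now 9 = byte 1 bit 1; 31 bits remain
Read 3: bits[9:13] width=4 -> value=2 (bin 0010); offset now 13 = byte 1 bit 5; 27 bits remain
Read 4: bits[13:24] width=11 -> value=511 (bin 00111111111); offset now 24 = byte 3 bit 0; 16 bits remain

Answer: 16 0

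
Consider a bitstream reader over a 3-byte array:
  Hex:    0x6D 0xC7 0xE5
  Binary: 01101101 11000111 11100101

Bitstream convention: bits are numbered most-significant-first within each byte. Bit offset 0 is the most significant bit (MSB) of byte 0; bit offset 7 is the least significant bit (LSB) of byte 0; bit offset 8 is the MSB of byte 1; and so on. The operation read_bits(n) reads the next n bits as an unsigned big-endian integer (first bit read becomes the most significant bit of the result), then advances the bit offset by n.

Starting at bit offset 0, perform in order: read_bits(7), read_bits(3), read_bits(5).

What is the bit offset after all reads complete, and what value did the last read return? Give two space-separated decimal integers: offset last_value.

Read 1: bits[0:7] width=7 -> value=54 (bin 0110110); offset now 7 = byte 0 bit 7; 17 bits remain
Read 2: bits[7:10] width=3 -> value=7 (bin 111); offset now 10 = byte 1 bit 2; 14 bits remain
Read 3: bits[10:15] width=5 -> value=3 (bin 00011); offset now 15 = byte 1 bit 7; 9 bits remain

Answer: 15 3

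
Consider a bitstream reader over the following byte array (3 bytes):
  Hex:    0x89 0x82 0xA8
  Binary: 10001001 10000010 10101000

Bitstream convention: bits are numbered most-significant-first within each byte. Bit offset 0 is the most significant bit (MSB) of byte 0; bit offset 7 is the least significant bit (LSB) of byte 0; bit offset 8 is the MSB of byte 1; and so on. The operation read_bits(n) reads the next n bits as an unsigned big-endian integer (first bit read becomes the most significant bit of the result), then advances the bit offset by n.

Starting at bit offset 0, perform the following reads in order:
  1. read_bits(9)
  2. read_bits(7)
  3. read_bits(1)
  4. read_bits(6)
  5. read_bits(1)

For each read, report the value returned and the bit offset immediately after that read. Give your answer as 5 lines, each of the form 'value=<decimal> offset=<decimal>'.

Read 1: bits[0:9] width=9 -> value=275 (bin 100010011); offset now 9 = byte 1 bit 1; 15 bits remain
Read 2: bits[9:16] width=7 -> value=2 (bin 0000010); offset now 16 = byte 2 bit 0; 8 bits remain
Read 3: bits[16:17] width=1 -> value=1 (bin 1); offset now 17 = byte 2 bit 1; 7 bits remain
Read 4: bits[17:23] width=6 -> value=20 (bin 010100); offset now 23 = byte 2 bit 7; 1 bits remain
Read 5: bits[23:24] width=1 -> value=0 (bin 0); offset now 24 = byte 3 bit 0; 0 bits remain

Answer: value=275 offset=9
value=2 offset=16
value=1 offset=17
value=20 offset=23
value=0 offset=24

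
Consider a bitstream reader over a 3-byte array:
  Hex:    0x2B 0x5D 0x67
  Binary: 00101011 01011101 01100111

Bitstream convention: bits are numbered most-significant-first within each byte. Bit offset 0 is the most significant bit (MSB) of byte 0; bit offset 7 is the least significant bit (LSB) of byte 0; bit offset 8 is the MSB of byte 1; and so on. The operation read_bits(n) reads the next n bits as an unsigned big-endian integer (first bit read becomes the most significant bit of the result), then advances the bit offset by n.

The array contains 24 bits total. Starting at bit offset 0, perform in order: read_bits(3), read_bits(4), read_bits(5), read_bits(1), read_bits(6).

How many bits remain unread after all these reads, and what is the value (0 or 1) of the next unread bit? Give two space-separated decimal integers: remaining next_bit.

Answer: 5 0

Derivation:
Read 1: bits[0:3] width=3 -> value=1 (bin 001); offset now 3 = byte 0 bit 3; 21 bits remain
Read 2: bits[3:7] width=4 -> value=5 (bin 0101); offset now 7 = byte 0 bit 7; 17 bits remain
Read 3: bits[7:12] width=5 -> value=21 (bin 10101); offset now 12 = byte 1 bit 4; 12 bits remain
Read 4: bits[12:13] width=1 -> value=1 (bin 1); offset now 13 = byte 1 bit 5; 11 bits remain
Read 5: bits[13:19] width=6 -> value=43 (bin 101011); offset now 19 = byte 2 bit 3; 5 bits remain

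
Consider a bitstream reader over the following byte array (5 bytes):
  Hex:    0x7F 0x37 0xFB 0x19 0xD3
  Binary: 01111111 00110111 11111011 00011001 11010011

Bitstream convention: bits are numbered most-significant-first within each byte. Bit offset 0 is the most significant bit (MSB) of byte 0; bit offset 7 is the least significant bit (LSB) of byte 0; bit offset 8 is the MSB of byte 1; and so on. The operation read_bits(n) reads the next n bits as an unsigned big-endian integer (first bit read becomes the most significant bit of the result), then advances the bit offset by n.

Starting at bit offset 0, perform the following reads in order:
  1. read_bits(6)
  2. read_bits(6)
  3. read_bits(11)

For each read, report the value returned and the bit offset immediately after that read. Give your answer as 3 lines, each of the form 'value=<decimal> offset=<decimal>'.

Read 1: bits[0:6] width=6 -> value=31 (bin 011111); offset now 6 = byte 0 bit 6; 34 bits remain
Read 2: bits[6:12] width=6 -> value=51 (bin 110011); offset now 12 = byte 1 bit 4; 28 bits remain
Read 3: bits[12:23] width=11 -> value=1021 (bin 01111111101); offset now 23 = byte 2 bit 7; 17 bits remain

Answer: value=31 offset=6
value=51 offset=12
value=1021 offset=23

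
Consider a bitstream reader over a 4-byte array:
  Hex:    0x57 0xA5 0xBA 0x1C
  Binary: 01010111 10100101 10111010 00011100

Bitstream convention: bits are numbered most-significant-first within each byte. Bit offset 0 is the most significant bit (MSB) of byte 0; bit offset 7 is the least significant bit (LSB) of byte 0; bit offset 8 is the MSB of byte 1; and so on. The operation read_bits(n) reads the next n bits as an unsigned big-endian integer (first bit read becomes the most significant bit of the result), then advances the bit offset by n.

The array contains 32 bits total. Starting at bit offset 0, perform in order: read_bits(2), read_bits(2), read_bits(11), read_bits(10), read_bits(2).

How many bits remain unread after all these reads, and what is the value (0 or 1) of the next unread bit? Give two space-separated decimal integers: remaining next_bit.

Read 1: bits[0:2] width=2 -> value=1 (bin 01); offset now 2 = byte 0 bit 2; 30 bits remain
Read 2: bits[2:4] width=2 -> value=1 (bin 01); offset now 4 = byte 0 bit 4; 28 bits remain
Read 3: bits[4:15] width=11 -> value=978 (bin 01111010010); offset now 15 = byte 1 bit 7; 17 bits remain
Read 4: bits[15:25] width=10 -> value=884 (bin 1101110100); offset now 25 = byte 3 bit 1; 7 bits remain
Read 5: bits[25:27] width=2 -> value=0 (bin 00); offset now 27 = byte 3 bit 3; 5 bits remain

Answer: 5 1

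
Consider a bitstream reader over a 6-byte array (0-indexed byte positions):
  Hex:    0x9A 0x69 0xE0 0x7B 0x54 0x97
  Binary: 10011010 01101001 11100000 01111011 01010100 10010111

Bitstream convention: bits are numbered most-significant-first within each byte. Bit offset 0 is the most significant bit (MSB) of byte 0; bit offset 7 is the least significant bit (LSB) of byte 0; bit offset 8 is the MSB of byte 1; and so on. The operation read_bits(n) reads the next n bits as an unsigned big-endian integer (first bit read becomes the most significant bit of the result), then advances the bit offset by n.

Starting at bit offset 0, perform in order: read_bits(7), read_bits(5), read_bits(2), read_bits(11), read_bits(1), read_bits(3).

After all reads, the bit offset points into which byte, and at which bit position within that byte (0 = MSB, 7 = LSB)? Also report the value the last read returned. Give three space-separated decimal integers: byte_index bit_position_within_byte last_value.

Read 1: bits[0:7] width=7 -> value=77 (bin 1001101); offset now 7 = byte 0 bit 7; 41 bits remain
Read 2: bits[7:12] width=5 -> value=6 (bin 00110); offset now 12 = byte 1 bit 4; 36 bits remain
Read 3: bits[12:14] width=2 -> value=2 (bin 10); offset now 14 = byte 1 bit 6; 34 bits remain
Read 4: bits[14:25] width=11 -> value=960 (bin 01111000000); offset now 25 = byte 3 bit 1; 23 bits remain
Read 5: bits[25:26] width=1 -> value=1 (bin 1); offset now 26 = byte 3 bit 2; 22 bits remain
Read 6: bits[26:29] width=3 -> value=7 (bin 111); offset now 29 = byte 3 bit 5; 19 bits remain

Answer: 3 5 7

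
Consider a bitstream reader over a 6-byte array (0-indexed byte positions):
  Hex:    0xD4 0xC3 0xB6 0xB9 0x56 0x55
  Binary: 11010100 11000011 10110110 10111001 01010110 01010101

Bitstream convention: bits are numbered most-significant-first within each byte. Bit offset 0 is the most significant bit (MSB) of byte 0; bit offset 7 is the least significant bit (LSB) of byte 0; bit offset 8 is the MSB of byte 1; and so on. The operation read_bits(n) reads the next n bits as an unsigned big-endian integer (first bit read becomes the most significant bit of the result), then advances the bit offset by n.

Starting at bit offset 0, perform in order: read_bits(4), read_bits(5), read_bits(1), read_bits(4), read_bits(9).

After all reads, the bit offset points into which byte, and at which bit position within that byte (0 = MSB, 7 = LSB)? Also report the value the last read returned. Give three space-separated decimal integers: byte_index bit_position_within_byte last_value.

Answer: 2 7 475

Derivation:
Read 1: bits[0:4] width=4 -> value=13 (bin 1101); offset now 4 = byte 0 bit 4; 44 bits remain
Read 2: bits[4:9] width=5 -> value=9 (bin 01001); offset now 9 = byte 1 bit 1; 39 bits remain
Read 3: bits[9:10] width=1 -> value=1 (bin 1); offset now 10 = byte 1 bit 2; 38 bits remain
Read 4: bits[10:14] width=4 -> value=0 (bin 0000); offset now 14 = byte 1 bit 6; 34 bits remain
Read 5: bits[14:23] width=9 -> value=475 (bin 111011011); offset now 23 = byte 2 bit 7; 25 bits remain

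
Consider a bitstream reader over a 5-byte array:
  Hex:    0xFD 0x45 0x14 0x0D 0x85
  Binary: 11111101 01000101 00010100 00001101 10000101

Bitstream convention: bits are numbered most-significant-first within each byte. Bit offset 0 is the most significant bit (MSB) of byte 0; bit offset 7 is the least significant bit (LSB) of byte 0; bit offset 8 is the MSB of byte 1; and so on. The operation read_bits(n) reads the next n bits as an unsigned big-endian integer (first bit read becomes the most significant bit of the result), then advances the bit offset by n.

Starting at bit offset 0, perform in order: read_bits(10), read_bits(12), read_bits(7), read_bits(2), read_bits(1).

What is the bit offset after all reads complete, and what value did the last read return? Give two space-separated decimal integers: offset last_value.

Read 1: bits[0:10] width=10 -> value=1013 (bin 1111110101); offset now 10 = byte 1 bit 2; 30 bits remain
Read 2: bits[10:22] width=12 -> value=325 (bin 000101000101); offset now 22 = byte 2 bit 6; 18 bits remain
Read 3: bits[22:29] width=7 -> value=1 (bin 0000001); offset now 29 = byte 3 bit 5; 11 bits remain
Read 4: bits[29:31] width=2 -> value=2 (bin 10); offset now 31 = byte 3 bit 7; 9 bits remain
Read 5: bits[31:32] width=1 -> value=1 (bin 1); offset now 32 = byte 4 bit 0; 8 bits remain

Answer: 32 1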